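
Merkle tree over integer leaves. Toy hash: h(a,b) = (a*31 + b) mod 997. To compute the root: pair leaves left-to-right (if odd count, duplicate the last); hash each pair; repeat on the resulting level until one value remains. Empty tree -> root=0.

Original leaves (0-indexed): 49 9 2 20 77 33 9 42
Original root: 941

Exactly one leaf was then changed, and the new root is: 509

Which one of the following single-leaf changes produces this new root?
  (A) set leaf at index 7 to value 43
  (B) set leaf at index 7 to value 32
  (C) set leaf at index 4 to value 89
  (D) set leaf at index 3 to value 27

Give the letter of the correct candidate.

Original leaves: [49, 9, 2, 20, 77, 33, 9, 42]
Target new root: 509
Try each candidate change and compute the resulting root:
Candidate A: set leaf[7] = 43 -> leaves = [49, 9, 2, 20, 77, 33, 9, 43]
  L0: [49, 9, 2, 20, 77, 33, 9, 43]
  L1: h(49,9)=(49*31+9)%997=531 h(2,20)=(2*31+20)%997=82 h(77,33)=(77*31+33)%997=426 h(9,43)=(9*31+43)%997=322 -> [531, 82, 426, 322]
  L2: h(531,82)=(531*31+82)%997=591 h(426,322)=(426*31+322)%997=567 -> [591, 567]
  L3: h(591,567)=(591*31+567)%997=942 -> [942]
  root = 942 != target 509
Candidate B: set leaf[7] = 32 -> leaves = [49, 9, 2, 20, 77, 33, 9, 32]
  L0: [49, 9, 2, 20, 77, 33, 9, 32]
  L1: h(49,9)=(49*31+9)%997=531 h(2,20)=(2*31+20)%997=82 h(77,33)=(77*31+33)%997=426 h(9,32)=(9*31+32)%997=311 -> [531, 82, 426, 311]
  L2: h(531,82)=(531*31+82)%997=591 h(426,311)=(426*31+311)%997=556 -> [591, 556]
  L3: h(591,556)=(591*31+556)%997=931 -> [931]
  root = 931 != target 509
Candidate C: set leaf[4] = 89 -> leaves = [49, 9, 2, 20, 89, 33, 9, 42]
  L0: [49, 9, 2, 20, 89, 33, 9, 42]
  L1: h(49,9)=(49*31+9)%997=531 h(2,20)=(2*31+20)%997=82 h(89,33)=(89*31+33)%997=798 h(9,42)=(9*31+42)%997=321 -> [531, 82, 798, 321]
  L2: h(531,82)=(531*31+82)%997=591 h(798,321)=(798*31+321)%997=134 -> [591, 134]
  L3: h(591,134)=(591*31+134)%997=509 -> [509]
  root = 509 == target 509  ** MATCH **
Candidate D: set leaf[3] = 27 -> leaves = [49, 9, 2, 27, 77, 33, 9, 42]
  L0: [49, 9, 2, 27, 77, 33, 9, 42]
  L1: h(49,9)=(49*31+9)%997=531 h(2,27)=(2*31+27)%997=89 h(77,33)=(77*31+33)%997=426 h(9,42)=(9*31+42)%997=321 -> [531, 89, 426, 321]
  L2: h(531,89)=(531*31+89)%997=598 h(426,321)=(426*31+321)%997=566 -> [598, 566]
  L3: h(598,566)=(598*31+566)%997=161 -> [161]
  root = 161 != target 509
Candidate C produces the target root.

Answer: C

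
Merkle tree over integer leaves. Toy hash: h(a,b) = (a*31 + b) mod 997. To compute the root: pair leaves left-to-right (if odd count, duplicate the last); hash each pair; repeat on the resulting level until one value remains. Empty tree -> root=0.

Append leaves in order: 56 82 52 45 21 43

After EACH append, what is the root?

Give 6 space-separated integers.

Answer: 56 821 196 189 444 151

Derivation:
After append 56 (leaves=[56]):
  L0: [56]
  root=56
After append 82 (leaves=[56, 82]):
  L0: [56, 82]
  L1: h(56,82)=(56*31+82)%997=821 -> [821]
  root=821
After append 52 (leaves=[56, 82, 52]):
  L0: [56, 82, 52]
  L1: h(56,82)=(56*31+82)%997=821 h(52,52)=(52*31+52)%997=667 -> [821, 667]
  L2: h(821,667)=(821*31+667)%997=196 -> [196]
  root=196
After append 45 (leaves=[56, 82, 52, 45]):
  L0: [56, 82, 52, 45]
  L1: h(56,82)=(56*31+82)%997=821 h(52,45)=(52*31+45)%997=660 -> [821, 660]
  L2: h(821,660)=(821*31+660)%997=189 -> [189]
  root=189
After append 21 (leaves=[56, 82, 52, 45, 21]):
  L0: [56, 82, 52, 45, 21]
  L1: h(56,82)=(56*31+82)%997=821 h(52,45)=(52*31+45)%997=660 h(21,21)=(21*31+21)%997=672 -> [821, 660, 672]
  L2: h(821,660)=(821*31+660)%997=189 h(672,672)=(672*31+672)%997=567 -> [189, 567]
  L3: h(189,567)=(189*31+567)%997=444 -> [444]
  root=444
After append 43 (leaves=[56, 82, 52, 45, 21, 43]):
  L0: [56, 82, 52, 45, 21, 43]
  L1: h(56,82)=(56*31+82)%997=821 h(52,45)=(52*31+45)%997=660 h(21,43)=(21*31+43)%997=694 -> [821, 660, 694]
  L2: h(821,660)=(821*31+660)%997=189 h(694,694)=(694*31+694)%997=274 -> [189, 274]
  L3: h(189,274)=(189*31+274)%997=151 -> [151]
  root=151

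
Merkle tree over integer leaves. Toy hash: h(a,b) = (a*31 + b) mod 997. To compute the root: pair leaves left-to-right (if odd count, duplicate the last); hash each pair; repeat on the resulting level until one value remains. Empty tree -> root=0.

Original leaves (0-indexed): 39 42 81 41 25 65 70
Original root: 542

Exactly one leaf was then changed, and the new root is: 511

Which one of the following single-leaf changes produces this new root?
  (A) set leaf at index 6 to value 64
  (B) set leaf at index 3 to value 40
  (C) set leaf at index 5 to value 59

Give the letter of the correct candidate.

Answer: B

Derivation:
Original leaves: [39, 42, 81, 41, 25, 65, 70]
Target new root: 511
Try each candidate change and compute the resulting root:
Candidate A: set leaf[6] = 64 -> leaves = [39, 42, 81, 41, 25, 65, 64]
  L0: [39, 42, 81, 41, 25, 65, 64]
  L1: h(39,42)=(39*31+42)%997=254 h(81,41)=(81*31+41)%997=558 h(25,65)=(25*31+65)%997=840 h(64,64)=(64*31+64)%997=54 -> [254, 558, 840, 54]
  L2: h(254,558)=(254*31+558)%997=456 h(840,54)=(840*31+54)%997=172 -> [456, 172]
  L3: h(456,172)=(456*31+172)%997=350 -> [350]
  root = 350 != target 511
Candidate B: set leaf[3] = 40 -> leaves = [39, 42, 81, 40, 25, 65, 70]
  L0: [39, 42, 81, 40, 25, 65, 70]
  L1: h(39,42)=(39*31+42)%997=254 h(81,40)=(81*31+40)%997=557 h(25,65)=(25*31+65)%997=840 h(70,70)=(70*31+70)%997=246 -> [254, 557, 840, 246]
  L2: h(254,557)=(254*31+557)%997=455 h(840,246)=(840*31+246)%997=364 -> [455, 364]
  L3: h(455,364)=(455*31+364)%997=511 -> [511]
  root = 511 == target 511  ** MATCH **
Candidate C: set leaf[5] = 59 -> leaves = [39, 42, 81, 41, 25, 59, 70]
  L0: [39, 42, 81, 41, 25, 59, 70]
  L1: h(39,42)=(39*31+42)%997=254 h(81,41)=(81*31+41)%997=558 h(25,59)=(25*31+59)%997=834 h(70,70)=(70*31+70)%997=246 -> [254, 558, 834, 246]
  L2: h(254,558)=(254*31+558)%997=456 h(834,246)=(834*31+246)%997=178 -> [456, 178]
  L3: h(456,178)=(456*31+178)%997=356 -> [356]
  root = 356 != target 511
Candidate B produces the target root.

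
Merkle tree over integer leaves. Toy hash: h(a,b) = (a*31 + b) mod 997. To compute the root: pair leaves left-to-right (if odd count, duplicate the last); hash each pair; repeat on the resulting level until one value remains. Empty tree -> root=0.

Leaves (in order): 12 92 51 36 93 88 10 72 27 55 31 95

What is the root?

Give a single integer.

Answer: 250

Derivation:
L0: [12, 92, 51, 36, 93, 88, 10, 72, 27, 55, 31, 95]
L1: h(12,92)=(12*31+92)%997=464 h(51,36)=(51*31+36)%997=620 h(93,88)=(93*31+88)%997=977 h(10,72)=(10*31+72)%997=382 h(27,55)=(27*31+55)%997=892 h(31,95)=(31*31+95)%997=59 -> [464, 620, 977, 382, 892, 59]
L2: h(464,620)=(464*31+620)%997=49 h(977,382)=(977*31+382)%997=759 h(892,59)=(892*31+59)%997=792 -> [49, 759, 792]
L3: h(49,759)=(49*31+759)%997=284 h(792,792)=(792*31+792)%997=419 -> [284, 419]
L4: h(284,419)=(284*31+419)%997=250 -> [250]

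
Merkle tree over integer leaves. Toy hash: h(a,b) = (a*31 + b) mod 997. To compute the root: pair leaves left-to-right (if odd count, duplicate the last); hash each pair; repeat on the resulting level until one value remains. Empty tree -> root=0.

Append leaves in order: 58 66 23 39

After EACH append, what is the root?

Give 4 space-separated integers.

Answer: 58 867 694 710

Derivation:
After append 58 (leaves=[58]):
  L0: [58]
  root=58
After append 66 (leaves=[58, 66]):
  L0: [58, 66]
  L1: h(58,66)=(58*31+66)%997=867 -> [867]
  root=867
After append 23 (leaves=[58, 66, 23]):
  L0: [58, 66, 23]
  L1: h(58,66)=(58*31+66)%997=867 h(23,23)=(23*31+23)%997=736 -> [867, 736]
  L2: h(867,736)=(867*31+736)%997=694 -> [694]
  root=694
After append 39 (leaves=[58, 66, 23, 39]):
  L0: [58, 66, 23, 39]
  L1: h(58,66)=(58*31+66)%997=867 h(23,39)=(23*31+39)%997=752 -> [867, 752]
  L2: h(867,752)=(867*31+752)%997=710 -> [710]
  root=710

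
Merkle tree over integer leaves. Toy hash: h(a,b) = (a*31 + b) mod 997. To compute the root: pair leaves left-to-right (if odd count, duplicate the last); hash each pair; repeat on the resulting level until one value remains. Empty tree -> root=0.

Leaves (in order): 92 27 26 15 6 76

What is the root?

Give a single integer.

Answer: 978

Derivation:
L0: [92, 27, 26, 15, 6, 76]
L1: h(92,27)=(92*31+27)%997=885 h(26,15)=(26*31+15)%997=821 h(6,76)=(6*31+76)%997=262 -> [885, 821, 262]
L2: h(885,821)=(885*31+821)%997=340 h(262,262)=(262*31+262)%997=408 -> [340, 408]
L3: h(340,408)=(340*31+408)%997=978 -> [978]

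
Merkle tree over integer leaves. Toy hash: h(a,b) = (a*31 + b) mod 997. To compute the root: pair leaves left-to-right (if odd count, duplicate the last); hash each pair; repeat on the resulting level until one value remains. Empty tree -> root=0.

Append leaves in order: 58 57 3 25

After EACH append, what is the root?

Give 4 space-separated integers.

After append 58 (leaves=[58]):
  L0: [58]
  root=58
After append 57 (leaves=[58, 57]):
  L0: [58, 57]
  L1: h(58,57)=(58*31+57)%997=858 -> [858]
  root=858
After append 3 (leaves=[58, 57, 3]):
  L0: [58, 57, 3]
  L1: h(58,57)=(58*31+57)%997=858 h(3,3)=(3*31+3)%997=96 -> [858, 96]
  L2: h(858,96)=(858*31+96)%997=772 -> [772]
  root=772
After append 25 (leaves=[58, 57, 3, 25]):
  L0: [58, 57, 3, 25]
  L1: h(58,57)=(58*31+57)%997=858 h(3,25)=(3*31+25)%997=118 -> [858, 118]
  L2: h(858,118)=(858*31+118)%997=794 -> [794]
  root=794

Answer: 58 858 772 794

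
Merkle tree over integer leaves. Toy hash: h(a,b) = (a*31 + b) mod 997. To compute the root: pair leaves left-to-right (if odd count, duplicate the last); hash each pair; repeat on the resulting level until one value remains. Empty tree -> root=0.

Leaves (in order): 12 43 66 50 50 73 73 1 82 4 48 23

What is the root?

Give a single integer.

L0: [12, 43, 66, 50, 50, 73, 73, 1, 82, 4, 48, 23]
L1: h(12,43)=(12*31+43)%997=415 h(66,50)=(66*31+50)%997=102 h(50,73)=(50*31+73)%997=626 h(73,1)=(73*31+1)%997=270 h(82,4)=(82*31+4)%997=552 h(48,23)=(48*31+23)%997=514 -> [415, 102, 626, 270, 552, 514]
L2: h(415,102)=(415*31+102)%997=6 h(626,270)=(626*31+270)%997=733 h(552,514)=(552*31+514)%997=677 -> [6, 733, 677]
L3: h(6,733)=(6*31+733)%997=919 h(677,677)=(677*31+677)%997=727 -> [919, 727]
L4: h(919,727)=(919*31+727)%997=303 -> [303]

Answer: 303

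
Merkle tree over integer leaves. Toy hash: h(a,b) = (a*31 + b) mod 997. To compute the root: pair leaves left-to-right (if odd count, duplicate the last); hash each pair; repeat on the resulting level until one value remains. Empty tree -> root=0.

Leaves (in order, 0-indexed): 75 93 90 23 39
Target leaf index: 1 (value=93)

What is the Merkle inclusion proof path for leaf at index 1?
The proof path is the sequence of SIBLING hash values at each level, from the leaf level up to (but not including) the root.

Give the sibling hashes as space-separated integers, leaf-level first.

Answer: 75 819 56

Derivation:
L0 (leaves): [75, 93, 90, 23, 39], target index=1
L1: h(75,93)=(75*31+93)%997=424 [pair 0] h(90,23)=(90*31+23)%997=819 [pair 1] h(39,39)=(39*31+39)%997=251 [pair 2] -> [424, 819, 251]
  Sibling for proof at L0: 75
L2: h(424,819)=(424*31+819)%997=5 [pair 0] h(251,251)=(251*31+251)%997=56 [pair 1] -> [5, 56]
  Sibling for proof at L1: 819
L3: h(5,56)=(5*31+56)%997=211 [pair 0] -> [211]
  Sibling for proof at L2: 56
Root: 211
Proof path (sibling hashes from leaf to root): [75, 819, 56]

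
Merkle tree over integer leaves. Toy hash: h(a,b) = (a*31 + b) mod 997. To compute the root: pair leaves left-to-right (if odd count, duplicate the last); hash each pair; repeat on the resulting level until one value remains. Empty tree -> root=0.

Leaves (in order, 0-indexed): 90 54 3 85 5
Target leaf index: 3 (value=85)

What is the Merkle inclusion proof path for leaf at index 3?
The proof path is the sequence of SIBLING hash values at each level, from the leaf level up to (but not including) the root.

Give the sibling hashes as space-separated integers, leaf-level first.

Answer: 3 850 135

Derivation:
L0 (leaves): [90, 54, 3, 85, 5], target index=3
L1: h(90,54)=(90*31+54)%997=850 [pair 0] h(3,85)=(3*31+85)%997=178 [pair 1] h(5,5)=(5*31+5)%997=160 [pair 2] -> [850, 178, 160]
  Sibling for proof at L0: 3
L2: h(850,178)=(850*31+178)%997=606 [pair 0] h(160,160)=(160*31+160)%997=135 [pair 1] -> [606, 135]
  Sibling for proof at L1: 850
L3: h(606,135)=(606*31+135)%997=975 [pair 0] -> [975]
  Sibling for proof at L2: 135
Root: 975
Proof path (sibling hashes from leaf to root): [3, 850, 135]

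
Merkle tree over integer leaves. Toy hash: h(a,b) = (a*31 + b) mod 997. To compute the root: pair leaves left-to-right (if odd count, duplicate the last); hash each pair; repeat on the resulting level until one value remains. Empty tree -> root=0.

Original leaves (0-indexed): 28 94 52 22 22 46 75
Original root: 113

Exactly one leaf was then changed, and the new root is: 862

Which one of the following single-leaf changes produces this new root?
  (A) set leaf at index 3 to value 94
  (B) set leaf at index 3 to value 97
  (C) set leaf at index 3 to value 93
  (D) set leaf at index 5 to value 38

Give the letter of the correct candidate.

Answer: D

Derivation:
Original leaves: [28, 94, 52, 22, 22, 46, 75]
Target new root: 862
Try each candidate change and compute the resulting root:
Candidate A: set leaf[3] = 94 -> leaves = [28, 94, 52, 94, 22, 46, 75]
  L0: [28, 94, 52, 94, 22, 46, 75]
  L1: h(28,94)=(28*31+94)%997=962 h(52,94)=(52*31+94)%997=709 h(22,46)=(22*31+46)%997=728 h(75,75)=(75*31+75)%997=406 -> [962, 709, 728, 406]
  L2: h(962,709)=(962*31+709)%997=621 h(728,406)=(728*31+406)%997=43 -> [621, 43]
  L3: h(621,43)=(621*31+43)%997=351 -> [351]
  root = 351 != target 862
Candidate B: set leaf[3] = 97 -> leaves = [28, 94, 52, 97, 22, 46, 75]
  L0: [28, 94, 52, 97, 22, 46, 75]
  L1: h(28,94)=(28*31+94)%997=962 h(52,97)=(52*31+97)%997=712 h(22,46)=(22*31+46)%997=728 h(75,75)=(75*31+75)%997=406 -> [962, 712, 728, 406]
  L2: h(962,712)=(962*31+712)%997=624 h(728,406)=(728*31+406)%997=43 -> [624, 43]
  L3: h(624,43)=(624*31+43)%997=444 -> [444]
  root = 444 != target 862
Candidate C: set leaf[3] = 93 -> leaves = [28, 94, 52, 93, 22, 46, 75]
  L0: [28, 94, 52, 93, 22, 46, 75]
  L1: h(28,94)=(28*31+94)%997=962 h(52,93)=(52*31+93)%997=708 h(22,46)=(22*31+46)%997=728 h(75,75)=(75*31+75)%997=406 -> [962, 708, 728, 406]
  L2: h(962,708)=(962*31+708)%997=620 h(728,406)=(728*31+406)%997=43 -> [620, 43]
  L3: h(620,43)=(620*31+43)%997=320 -> [320]
  root = 320 != target 862
Candidate D: set leaf[5] = 38 -> leaves = [28, 94, 52, 22, 22, 38, 75]
  L0: [28, 94, 52, 22, 22, 38, 75]
  L1: h(28,94)=(28*31+94)%997=962 h(52,22)=(52*31+22)%997=637 h(22,38)=(22*31+38)%997=720 h(75,75)=(75*31+75)%997=406 -> [962, 637, 720, 406]
  L2: h(962,637)=(962*31+637)%997=549 h(720,406)=(720*31+406)%997=792 -> [549, 792]
  L3: h(549,792)=(549*31+792)%997=862 -> [862]
  root = 862 == target 862  ** MATCH **
Candidate D produces the target root.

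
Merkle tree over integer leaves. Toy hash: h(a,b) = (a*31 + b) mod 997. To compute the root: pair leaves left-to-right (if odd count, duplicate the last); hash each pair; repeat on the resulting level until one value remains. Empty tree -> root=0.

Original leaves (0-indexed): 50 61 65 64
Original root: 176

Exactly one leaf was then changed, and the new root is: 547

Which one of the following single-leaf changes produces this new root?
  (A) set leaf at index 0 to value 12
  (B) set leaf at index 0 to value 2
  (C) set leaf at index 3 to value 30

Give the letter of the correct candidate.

Original leaves: [50, 61, 65, 64]
Target new root: 547
Try each candidate change and compute the resulting root:
Candidate A: set leaf[0] = 12 -> leaves = [12, 61, 65, 64]
  L0: [12, 61, 65, 64]
  L1: h(12,61)=(12*31+61)%997=433 h(65,64)=(65*31+64)%997=85 -> [433, 85]
  L2: h(433,85)=(433*31+85)%997=547 -> [547]
  root = 547 == target 547  ** MATCH **
Candidate B: set leaf[0] = 2 -> leaves = [2, 61, 65, 64]
  L0: [2, 61, 65, 64]
  L1: h(2,61)=(2*31+61)%997=123 h(65,64)=(65*31+64)%997=85 -> [123, 85]
  L2: h(123,85)=(123*31+85)%997=907 -> [907]
  root = 907 != target 547
Candidate C: set leaf[3] = 30 -> leaves = [50, 61, 65, 30]
  L0: [50, 61, 65, 30]
  L1: h(50,61)=(50*31+61)%997=614 h(65,30)=(65*31+30)%997=51 -> [614, 51]
  L2: h(614,51)=(614*31+51)%997=142 -> [142]
  root = 142 != target 547
Candidate A produces the target root.

Answer: A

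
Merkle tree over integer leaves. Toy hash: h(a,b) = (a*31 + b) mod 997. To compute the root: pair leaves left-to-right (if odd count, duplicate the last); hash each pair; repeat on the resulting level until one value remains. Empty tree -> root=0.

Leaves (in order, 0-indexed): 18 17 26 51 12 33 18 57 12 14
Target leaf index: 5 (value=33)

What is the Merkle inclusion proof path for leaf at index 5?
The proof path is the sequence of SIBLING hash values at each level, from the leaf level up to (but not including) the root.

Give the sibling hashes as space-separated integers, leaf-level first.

L0 (leaves): [18, 17, 26, 51, 12, 33, 18, 57, 12, 14], target index=5
L1: h(18,17)=(18*31+17)%997=575 [pair 0] h(26,51)=(26*31+51)%997=857 [pair 1] h(12,33)=(12*31+33)%997=405 [pair 2] h(18,57)=(18*31+57)%997=615 [pair 3] h(12,14)=(12*31+14)%997=386 [pair 4] -> [575, 857, 405, 615, 386]
  Sibling for proof at L0: 12
L2: h(575,857)=(575*31+857)%997=736 [pair 0] h(405,615)=(405*31+615)%997=209 [pair 1] h(386,386)=(386*31+386)%997=388 [pair 2] -> [736, 209, 388]
  Sibling for proof at L1: 615
L3: h(736,209)=(736*31+209)%997=94 [pair 0] h(388,388)=(388*31+388)%997=452 [pair 1] -> [94, 452]
  Sibling for proof at L2: 736
L4: h(94,452)=(94*31+452)%997=375 [pair 0] -> [375]
  Sibling for proof at L3: 452
Root: 375
Proof path (sibling hashes from leaf to root): [12, 615, 736, 452]

Answer: 12 615 736 452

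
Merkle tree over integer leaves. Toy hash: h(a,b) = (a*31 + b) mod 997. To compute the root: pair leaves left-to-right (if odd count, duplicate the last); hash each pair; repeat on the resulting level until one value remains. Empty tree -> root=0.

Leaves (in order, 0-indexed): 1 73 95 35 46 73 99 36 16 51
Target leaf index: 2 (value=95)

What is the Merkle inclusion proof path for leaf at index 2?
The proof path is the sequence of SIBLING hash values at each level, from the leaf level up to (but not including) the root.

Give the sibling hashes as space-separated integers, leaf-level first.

Answer: 35 104 721 811

Derivation:
L0 (leaves): [1, 73, 95, 35, 46, 73, 99, 36, 16, 51], target index=2
L1: h(1,73)=(1*31+73)%997=104 [pair 0] h(95,35)=(95*31+35)%997=986 [pair 1] h(46,73)=(46*31+73)%997=502 [pair 2] h(99,36)=(99*31+36)%997=114 [pair 3] h(16,51)=(16*31+51)%997=547 [pair 4] -> [104, 986, 502, 114, 547]
  Sibling for proof at L0: 35
L2: h(104,986)=(104*31+986)%997=222 [pair 0] h(502,114)=(502*31+114)%997=721 [pair 1] h(547,547)=(547*31+547)%997=555 [pair 2] -> [222, 721, 555]
  Sibling for proof at L1: 104
L3: h(222,721)=(222*31+721)%997=624 [pair 0] h(555,555)=(555*31+555)%997=811 [pair 1] -> [624, 811]
  Sibling for proof at L2: 721
L4: h(624,811)=(624*31+811)%997=215 [pair 0] -> [215]
  Sibling for proof at L3: 811
Root: 215
Proof path (sibling hashes from leaf to root): [35, 104, 721, 811]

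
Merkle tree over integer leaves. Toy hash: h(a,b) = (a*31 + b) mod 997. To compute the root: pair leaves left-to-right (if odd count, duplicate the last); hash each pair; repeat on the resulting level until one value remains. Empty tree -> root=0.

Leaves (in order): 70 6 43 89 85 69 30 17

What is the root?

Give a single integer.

L0: [70, 6, 43, 89, 85, 69, 30, 17]
L1: h(70,6)=(70*31+6)%997=182 h(43,89)=(43*31+89)%997=425 h(85,69)=(85*31+69)%997=710 h(30,17)=(30*31+17)%997=947 -> [182, 425, 710, 947]
L2: h(182,425)=(182*31+425)%997=85 h(710,947)=(710*31+947)%997=26 -> [85, 26]
L3: h(85,26)=(85*31+26)%997=667 -> [667]

Answer: 667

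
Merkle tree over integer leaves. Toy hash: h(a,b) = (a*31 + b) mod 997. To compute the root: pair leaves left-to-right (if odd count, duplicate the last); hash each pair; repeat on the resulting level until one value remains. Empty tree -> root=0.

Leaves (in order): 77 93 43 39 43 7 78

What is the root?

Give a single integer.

Answer: 279

Derivation:
L0: [77, 93, 43, 39, 43, 7, 78]
L1: h(77,93)=(77*31+93)%997=486 h(43,39)=(43*31+39)%997=375 h(43,7)=(43*31+7)%997=343 h(78,78)=(78*31+78)%997=502 -> [486, 375, 343, 502]
L2: h(486,375)=(486*31+375)%997=486 h(343,502)=(343*31+502)%997=168 -> [486, 168]
L3: h(486,168)=(486*31+168)%997=279 -> [279]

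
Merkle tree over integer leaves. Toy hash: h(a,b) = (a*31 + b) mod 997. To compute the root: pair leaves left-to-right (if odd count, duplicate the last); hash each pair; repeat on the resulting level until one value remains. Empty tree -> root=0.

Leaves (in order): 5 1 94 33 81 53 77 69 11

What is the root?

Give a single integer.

L0: [5, 1, 94, 33, 81, 53, 77, 69, 11]
L1: h(5,1)=(5*31+1)%997=156 h(94,33)=(94*31+33)%997=953 h(81,53)=(81*31+53)%997=570 h(77,69)=(77*31+69)%997=462 h(11,11)=(11*31+11)%997=352 -> [156, 953, 570, 462, 352]
L2: h(156,953)=(156*31+953)%997=804 h(570,462)=(570*31+462)%997=186 h(352,352)=(352*31+352)%997=297 -> [804, 186, 297]
L3: h(804,186)=(804*31+186)%997=185 h(297,297)=(297*31+297)%997=531 -> [185, 531]
L4: h(185,531)=(185*31+531)%997=284 -> [284]

Answer: 284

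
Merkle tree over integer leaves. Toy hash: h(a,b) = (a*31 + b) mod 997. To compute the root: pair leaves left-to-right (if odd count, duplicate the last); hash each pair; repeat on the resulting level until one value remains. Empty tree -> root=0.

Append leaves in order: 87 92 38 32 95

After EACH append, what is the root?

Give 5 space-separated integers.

After append 87 (leaves=[87]):
  L0: [87]
  root=87
After append 92 (leaves=[87, 92]):
  L0: [87, 92]
  L1: h(87,92)=(87*31+92)%997=795 -> [795]
  root=795
After append 38 (leaves=[87, 92, 38]):
  L0: [87, 92, 38]
  L1: h(87,92)=(87*31+92)%997=795 h(38,38)=(38*31+38)%997=219 -> [795, 219]
  L2: h(795,219)=(795*31+219)%997=936 -> [936]
  root=936
After append 32 (leaves=[87, 92, 38, 32]):
  L0: [87, 92, 38, 32]
  L1: h(87,92)=(87*31+92)%997=795 h(38,32)=(38*31+32)%997=213 -> [795, 213]
  L2: h(795,213)=(795*31+213)%997=930 -> [930]
  root=930
After append 95 (leaves=[87, 92, 38, 32, 95]):
  L0: [87, 92, 38, 32, 95]
  L1: h(87,92)=(87*31+92)%997=795 h(38,32)=(38*31+32)%997=213 h(95,95)=(95*31+95)%997=49 -> [795, 213, 49]
  L2: h(795,213)=(795*31+213)%997=930 h(49,49)=(49*31+49)%997=571 -> [930, 571]
  L3: h(930,571)=(930*31+571)%997=488 -> [488]
  root=488

Answer: 87 795 936 930 488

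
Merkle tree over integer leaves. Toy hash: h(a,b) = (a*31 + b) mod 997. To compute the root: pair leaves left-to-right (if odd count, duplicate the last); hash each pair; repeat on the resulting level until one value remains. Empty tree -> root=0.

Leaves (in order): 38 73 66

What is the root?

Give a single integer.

Answer: 16

Derivation:
L0: [38, 73, 66]
L1: h(38,73)=(38*31+73)%997=254 h(66,66)=(66*31+66)%997=118 -> [254, 118]
L2: h(254,118)=(254*31+118)%997=16 -> [16]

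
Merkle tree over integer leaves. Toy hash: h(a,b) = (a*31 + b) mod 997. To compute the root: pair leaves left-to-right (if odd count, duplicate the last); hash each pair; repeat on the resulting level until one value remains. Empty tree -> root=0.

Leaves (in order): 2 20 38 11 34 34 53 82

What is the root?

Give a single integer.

Answer: 567

Derivation:
L0: [2, 20, 38, 11, 34, 34, 53, 82]
L1: h(2,20)=(2*31+20)%997=82 h(38,11)=(38*31+11)%997=192 h(34,34)=(34*31+34)%997=91 h(53,82)=(53*31+82)%997=728 -> [82, 192, 91, 728]
L2: h(82,192)=(82*31+192)%997=740 h(91,728)=(91*31+728)%997=558 -> [740, 558]
L3: h(740,558)=(740*31+558)%997=567 -> [567]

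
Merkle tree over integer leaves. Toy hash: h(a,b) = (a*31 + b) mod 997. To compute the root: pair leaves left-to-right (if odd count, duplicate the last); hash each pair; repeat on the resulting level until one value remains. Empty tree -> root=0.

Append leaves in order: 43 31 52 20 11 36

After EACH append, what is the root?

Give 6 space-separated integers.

After append 43 (leaves=[43]):
  L0: [43]
  root=43
After append 31 (leaves=[43, 31]):
  L0: [43, 31]
  L1: h(43,31)=(43*31+31)%997=367 -> [367]
  root=367
After append 52 (leaves=[43, 31, 52]):
  L0: [43, 31, 52]
  L1: h(43,31)=(43*31+31)%997=367 h(52,52)=(52*31+52)%997=667 -> [367, 667]
  L2: h(367,667)=(367*31+667)%997=80 -> [80]
  root=80
After append 20 (leaves=[43, 31, 52, 20]):
  L0: [43, 31, 52, 20]
  L1: h(43,31)=(43*31+31)%997=367 h(52,20)=(52*31+20)%997=635 -> [367, 635]
  L2: h(367,635)=(367*31+635)%997=48 -> [48]
  root=48
After append 11 (leaves=[43, 31, 52, 20, 11]):
  L0: [43, 31, 52, 20, 11]
  L1: h(43,31)=(43*31+31)%997=367 h(52,20)=(52*31+20)%997=635 h(11,11)=(11*31+11)%997=352 -> [367, 635, 352]
  L2: h(367,635)=(367*31+635)%997=48 h(352,352)=(352*31+352)%997=297 -> [48, 297]
  L3: h(48,297)=(48*31+297)%997=788 -> [788]
  root=788
After append 36 (leaves=[43, 31, 52, 20, 11, 36]):
  L0: [43, 31, 52, 20, 11, 36]
  L1: h(43,31)=(43*31+31)%997=367 h(52,20)=(52*31+20)%997=635 h(11,36)=(11*31+36)%997=377 -> [367, 635, 377]
  L2: h(367,635)=(367*31+635)%997=48 h(377,377)=(377*31+377)%997=100 -> [48, 100]
  L3: h(48,100)=(48*31+100)%997=591 -> [591]
  root=591

Answer: 43 367 80 48 788 591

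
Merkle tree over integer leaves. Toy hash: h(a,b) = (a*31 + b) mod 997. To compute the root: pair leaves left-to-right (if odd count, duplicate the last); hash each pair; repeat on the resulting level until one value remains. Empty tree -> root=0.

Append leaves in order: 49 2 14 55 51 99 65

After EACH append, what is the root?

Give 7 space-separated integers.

Answer: 49 524 740 781 663 205 605

Derivation:
After append 49 (leaves=[49]):
  L0: [49]
  root=49
After append 2 (leaves=[49, 2]):
  L0: [49, 2]
  L1: h(49,2)=(49*31+2)%997=524 -> [524]
  root=524
After append 14 (leaves=[49, 2, 14]):
  L0: [49, 2, 14]
  L1: h(49,2)=(49*31+2)%997=524 h(14,14)=(14*31+14)%997=448 -> [524, 448]
  L2: h(524,448)=(524*31+448)%997=740 -> [740]
  root=740
After append 55 (leaves=[49, 2, 14, 55]):
  L0: [49, 2, 14, 55]
  L1: h(49,2)=(49*31+2)%997=524 h(14,55)=(14*31+55)%997=489 -> [524, 489]
  L2: h(524,489)=(524*31+489)%997=781 -> [781]
  root=781
After append 51 (leaves=[49, 2, 14, 55, 51]):
  L0: [49, 2, 14, 55, 51]
  L1: h(49,2)=(49*31+2)%997=524 h(14,55)=(14*31+55)%997=489 h(51,51)=(51*31+51)%997=635 -> [524, 489, 635]
  L2: h(524,489)=(524*31+489)%997=781 h(635,635)=(635*31+635)%997=380 -> [781, 380]
  L3: h(781,380)=(781*31+380)%997=663 -> [663]
  root=663
After append 99 (leaves=[49, 2, 14, 55, 51, 99]):
  L0: [49, 2, 14, 55, 51, 99]
  L1: h(49,2)=(49*31+2)%997=524 h(14,55)=(14*31+55)%997=489 h(51,99)=(51*31+99)%997=683 -> [524, 489, 683]
  L2: h(524,489)=(524*31+489)%997=781 h(683,683)=(683*31+683)%997=919 -> [781, 919]
  L3: h(781,919)=(781*31+919)%997=205 -> [205]
  root=205
After append 65 (leaves=[49, 2, 14, 55, 51, 99, 65]):
  L0: [49, 2, 14, 55, 51, 99, 65]
  L1: h(49,2)=(49*31+2)%997=524 h(14,55)=(14*31+55)%997=489 h(51,99)=(51*31+99)%997=683 h(65,65)=(65*31+65)%997=86 -> [524, 489, 683, 86]
  L2: h(524,489)=(524*31+489)%997=781 h(683,86)=(683*31+86)%997=322 -> [781, 322]
  L3: h(781,322)=(781*31+322)%997=605 -> [605]
  root=605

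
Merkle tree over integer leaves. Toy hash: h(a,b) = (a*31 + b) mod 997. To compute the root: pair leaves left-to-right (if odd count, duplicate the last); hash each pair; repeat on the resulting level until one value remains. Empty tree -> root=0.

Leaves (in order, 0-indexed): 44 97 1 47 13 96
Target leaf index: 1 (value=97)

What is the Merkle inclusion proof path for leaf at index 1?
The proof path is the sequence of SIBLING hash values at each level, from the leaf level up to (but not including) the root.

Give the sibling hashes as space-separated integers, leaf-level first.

L0 (leaves): [44, 97, 1, 47, 13, 96], target index=1
L1: h(44,97)=(44*31+97)%997=464 [pair 0] h(1,47)=(1*31+47)%997=78 [pair 1] h(13,96)=(13*31+96)%997=499 [pair 2] -> [464, 78, 499]
  Sibling for proof at L0: 44
L2: h(464,78)=(464*31+78)%997=504 [pair 0] h(499,499)=(499*31+499)%997=16 [pair 1] -> [504, 16]
  Sibling for proof at L1: 78
L3: h(504,16)=(504*31+16)%997=685 [pair 0] -> [685]
  Sibling for proof at L2: 16
Root: 685
Proof path (sibling hashes from leaf to root): [44, 78, 16]

Answer: 44 78 16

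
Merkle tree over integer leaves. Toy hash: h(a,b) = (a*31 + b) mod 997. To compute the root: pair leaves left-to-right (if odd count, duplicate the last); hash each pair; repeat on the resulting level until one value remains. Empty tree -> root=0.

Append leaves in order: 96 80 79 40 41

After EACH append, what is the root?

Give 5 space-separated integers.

Answer: 96 65 555 516 154

Derivation:
After append 96 (leaves=[96]):
  L0: [96]
  root=96
After append 80 (leaves=[96, 80]):
  L0: [96, 80]
  L1: h(96,80)=(96*31+80)%997=65 -> [65]
  root=65
After append 79 (leaves=[96, 80, 79]):
  L0: [96, 80, 79]
  L1: h(96,80)=(96*31+80)%997=65 h(79,79)=(79*31+79)%997=534 -> [65, 534]
  L2: h(65,534)=(65*31+534)%997=555 -> [555]
  root=555
After append 40 (leaves=[96, 80, 79, 40]):
  L0: [96, 80, 79, 40]
  L1: h(96,80)=(96*31+80)%997=65 h(79,40)=(79*31+40)%997=495 -> [65, 495]
  L2: h(65,495)=(65*31+495)%997=516 -> [516]
  root=516
After append 41 (leaves=[96, 80, 79, 40, 41]):
  L0: [96, 80, 79, 40, 41]
  L1: h(96,80)=(96*31+80)%997=65 h(79,40)=(79*31+40)%997=495 h(41,41)=(41*31+41)%997=315 -> [65, 495, 315]
  L2: h(65,495)=(65*31+495)%997=516 h(315,315)=(315*31+315)%997=110 -> [516, 110]
  L3: h(516,110)=(516*31+110)%997=154 -> [154]
  root=154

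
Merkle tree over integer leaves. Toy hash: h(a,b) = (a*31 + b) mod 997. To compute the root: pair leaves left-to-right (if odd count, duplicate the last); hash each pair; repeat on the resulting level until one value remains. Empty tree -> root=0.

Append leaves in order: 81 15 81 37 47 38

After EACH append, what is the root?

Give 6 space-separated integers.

Answer: 81 532 141 97 288 0

Derivation:
After append 81 (leaves=[81]):
  L0: [81]
  root=81
After append 15 (leaves=[81, 15]):
  L0: [81, 15]
  L1: h(81,15)=(81*31+15)%997=532 -> [532]
  root=532
After append 81 (leaves=[81, 15, 81]):
  L0: [81, 15, 81]
  L1: h(81,15)=(81*31+15)%997=532 h(81,81)=(81*31+81)%997=598 -> [532, 598]
  L2: h(532,598)=(532*31+598)%997=141 -> [141]
  root=141
After append 37 (leaves=[81, 15, 81, 37]):
  L0: [81, 15, 81, 37]
  L1: h(81,15)=(81*31+15)%997=532 h(81,37)=(81*31+37)%997=554 -> [532, 554]
  L2: h(532,554)=(532*31+554)%997=97 -> [97]
  root=97
After append 47 (leaves=[81, 15, 81, 37, 47]):
  L0: [81, 15, 81, 37, 47]
  L1: h(81,15)=(81*31+15)%997=532 h(81,37)=(81*31+37)%997=554 h(47,47)=(47*31+47)%997=507 -> [532, 554, 507]
  L2: h(532,554)=(532*31+554)%997=97 h(507,507)=(507*31+507)%997=272 -> [97, 272]
  L3: h(97,272)=(97*31+272)%997=288 -> [288]
  root=288
After append 38 (leaves=[81, 15, 81, 37, 47, 38]):
  L0: [81, 15, 81, 37, 47, 38]
  L1: h(81,15)=(81*31+15)%997=532 h(81,37)=(81*31+37)%997=554 h(47,38)=(47*31+38)%997=498 -> [532, 554, 498]
  L2: h(532,554)=(532*31+554)%997=97 h(498,498)=(498*31+498)%997=981 -> [97, 981]
  L3: h(97,981)=(97*31+981)%997=0 -> [0]
  root=0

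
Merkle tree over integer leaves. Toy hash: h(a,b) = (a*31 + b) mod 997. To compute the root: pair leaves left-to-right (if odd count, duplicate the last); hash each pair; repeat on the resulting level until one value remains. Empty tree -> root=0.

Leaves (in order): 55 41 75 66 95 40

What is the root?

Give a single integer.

Answer: 106

Derivation:
L0: [55, 41, 75, 66, 95, 40]
L1: h(55,41)=(55*31+41)%997=749 h(75,66)=(75*31+66)%997=397 h(95,40)=(95*31+40)%997=991 -> [749, 397, 991]
L2: h(749,397)=(749*31+397)%997=685 h(991,991)=(991*31+991)%997=805 -> [685, 805]
L3: h(685,805)=(685*31+805)%997=106 -> [106]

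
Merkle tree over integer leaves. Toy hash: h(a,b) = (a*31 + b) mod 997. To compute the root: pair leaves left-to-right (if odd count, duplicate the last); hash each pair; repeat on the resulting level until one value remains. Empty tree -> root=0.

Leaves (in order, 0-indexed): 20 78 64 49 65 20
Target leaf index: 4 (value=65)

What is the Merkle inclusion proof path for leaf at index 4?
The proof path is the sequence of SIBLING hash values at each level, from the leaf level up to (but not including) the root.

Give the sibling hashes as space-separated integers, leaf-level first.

L0 (leaves): [20, 78, 64, 49, 65, 20], target index=4
L1: h(20,78)=(20*31+78)%997=698 [pair 0] h(64,49)=(64*31+49)%997=39 [pair 1] h(65,20)=(65*31+20)%997=41 [pair 2] -> [698, 39, 41]
  Sibling for proof at L0: 20
L2: h(698,39)=(698*31+39)%997=740 [pair 0] h(41,41)=(41*31+41)%997=315 [pair 1] -> [740, 315]
  Sibling for proof at L1: 41
L3: h(740,315)=(740*31+315)%997=324 [pair 0] -> [324]
  Sibling for proof at L2: 740
Root: 324
Proof path (sibling hashes from leaf to root): [20, 41, 740]

Answer: 20 41 740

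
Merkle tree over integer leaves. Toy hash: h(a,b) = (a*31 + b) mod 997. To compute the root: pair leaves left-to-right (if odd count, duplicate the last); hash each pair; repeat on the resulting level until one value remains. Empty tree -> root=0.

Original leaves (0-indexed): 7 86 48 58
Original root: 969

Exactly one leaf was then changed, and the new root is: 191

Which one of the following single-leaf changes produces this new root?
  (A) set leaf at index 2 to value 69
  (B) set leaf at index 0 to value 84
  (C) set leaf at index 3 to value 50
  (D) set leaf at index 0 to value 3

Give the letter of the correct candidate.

Answer: B

Derivation:
Original leaves: [7, 86, 48, 58]
Target new root: 191
Try each candidate change and compute the resulting root:
Candidate A: set leaf[2] = 69 -> leaves = [7, 86, 69, 58]
  L0: [7, 86, 69, 58]
  L1: h(7,86)=(7*31+86)%997=303 h(69,58)=(69*31+58)%997=203 -> [303, 203]
  L2: h(303,203)=(303*31+203)%997=623 -> [623]
  root = 623 != target 191
Candidate B: set leaf[0] = 84 -> leaves = [84, 86, 48, 58]
  L0: [84, 86, 48, 58]
  L1: h(84,86)=(84*31+86)%997=696 h(48,58)=(48*31+58)%997=549 -> [696, 549]
  L2: h(696,549)=(696*31+549)%997=191 -> [191]
  root = 191 == target 191  ** MATCH **
Candidate C: set leaf[3] = 50 -> leaves = [7, 86, 48, 50]
  L0: [7, 86, 48, 50]
  L1: h(7,86)=(7*31+86)%997=303 h(48,50)=(48*31+50)%997=541 -> [303, 541]
  L2: h(303,541)=(303*31+541)%997=961 -> [961]
  root = 961 != target 191
Candidate D: set leaf[0] = 3 -> leaves = [3, 86, 48, 58]
  L0: [3, 86, 48, 58]
  L1: h(3,86)=(3*31+86)%997=179 h(48,58)=(48*31+58)%997=549 -> [179, 549]
  L2: h(179,549)=(179*31+549)%997=116 -> [116]
  root = 116 != target 191
Candidate B produces the target root.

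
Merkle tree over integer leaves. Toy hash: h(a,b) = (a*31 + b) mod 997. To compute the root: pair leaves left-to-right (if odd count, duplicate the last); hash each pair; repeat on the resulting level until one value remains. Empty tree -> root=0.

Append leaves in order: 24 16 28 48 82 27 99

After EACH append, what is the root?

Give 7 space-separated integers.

Answer: 24 760 528 548 259 493 95

Derivation:
After append 24 (leaves=[24]):
  L0: [24]
  root=24
After append 16 (leaves=[24, 16]):
  L0: [24, 16]
  L1: h(24,16)=(24*31+16)%997=760 -> [760]
  root=760
After append 28 (leaves=[24, 16, 28]):
  L0: [24, 16, 28]
  L1: h(24,16)=(24*31+16)%997=760 h(28,28)=(28*31+28)%997=896 -> [760, 896]
  L2: h(760,896)=(760*31+896)%997=528 -> [528]
  root=528
After append 48 (leaves=[24, 16, 28, 48]):
  L0: [24, 16, 28, 48]
  L1: h(24,16)=(24*31+16)%997=760 h(28,48)=(28*31+48)%997=916 -> [760, 916]
  L2: h(760,916)=(760*31+916)%997=548 -> [548]
  root=548
After append 82 (leaves=[24, 16, 28, 48, 82]):
  L0: [24, 16, 28, 48, 82]
  L1: h(24,16)=(24*31+16)%997=760 h(28,48)=(28*31+48)%997=916 h(82,82)=(82*31+82)%997=630 -> [760, 916, 630]
  L2: h(760,916)=(760*31+916)%997=548 h(630,630)=(630*31+630)%997=220 -> [548, 220]
  L3: h(548,220)=(548*31+220)%997=259 -> [259]
  root=259
After append 27 (leaves=[24, 16, 28, 48, 82, 27]):
  L0: [24, 16, 28, 48, 82, 27]
  L1: h(24,16)=(24*31+16)%997=760 h(28,48)=(28*31+48)%997=916 h(82,27)=(82*31+27)%997=575 -> [760, 916, 575]
  L2: h(760,916)=(760*31+916)%997=548 h(575,575)=(575*31+575)%997=454 -> [548, 454]
  L3: h(548,454)=(548*31+454)%997=493 -> [493]
  root=493
After append 99 (leaves=[24, 16, 28, 48, 82, 27, 99]):
  L0: [24, 16, 28, 48, 82, 27, 99]
  L1: h(24,16)=(24*31+16)%997=760 h(28,48)=(28*31+48)%997=916 h(82,27)=(82*31+27)%997=575 h(99,99)=(99*31+99)%997=177 -> [760, 916, 575, 177]
  L2: h(760,916)=(760*31+916)%997=548 h(575,177)=(575*31+177)%997=56 -> [548, 56]
  L3: h(548,56)=(548*31+56)%997=95 -> [95]
  root=95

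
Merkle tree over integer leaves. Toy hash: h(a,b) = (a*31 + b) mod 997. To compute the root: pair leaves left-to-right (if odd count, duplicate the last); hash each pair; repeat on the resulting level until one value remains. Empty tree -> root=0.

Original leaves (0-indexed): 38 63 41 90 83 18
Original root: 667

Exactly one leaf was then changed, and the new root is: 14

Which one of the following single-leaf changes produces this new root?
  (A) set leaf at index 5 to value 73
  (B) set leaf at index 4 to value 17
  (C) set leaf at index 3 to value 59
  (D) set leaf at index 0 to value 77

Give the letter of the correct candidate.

Original leaves: [38, 63, 41, 90, 83, 18]
Target new root: 14
Try each candidate change and compute the resulting root:
Candidate A: set leaf[5] = 73 -> leaves = [38, 63, 41, 90, 83, 73]
  L0: [38, 63, 41, 90, 83, 73]
  L1: h(38,63)=(38*31+63)%997=244 h(41,90)=(41*31+90)%997=364 h(83,73)=(83*31+73)%997=652 -> [244, 364, 652]
  L2: h(244,364)=(244*31+364)%997=949 h(652,652)=(652*31+652)%997=924 -> [949, 924]
  L3: h(949,924)=(949*31+924)%997=433 -> [433]
  root = 433 != target 14
Candidate B: set leaf[4] = 17 -> leaves = [38, 63, 41, 90, 17, 18]
  L0: [38, 63, 41, 90, 17, 18]
  L1: h(38,63)=(38*31+63)%997=244 h(41,90)=(41*31+90)%997=364 h(17,18)=(17*31+18)%997=545 -> [244, 364, 545]
  L2: h(244,364)=(244*31+364)%997=949 h(545,545)=(545*31+545)%997=491 -> [949, 491]
  L3: h(949,491)=(949*31+491)%997=0 -> [0]
  root = 0 != target 14
Candidate C: set leaf[3] = 59 -> leaves = [38, 63, 41, 59, 83, 18]
  L0: [38, 63, 41, 59, 83, 18]
  L1: h(38,63)=(38*31+63)%997=244 h(41,59)=(41*31+59)%997=333 h(83,18)=(83*31+18)%997=597 -> [244, 333, 597]
  L2: h(244,333)=(244*31+333)%997=918 h(597,597)=(597*31+597)%997=161 -> [918, 161]
  L3: h(918,161)=(918*31+161)%997=703 -> [703]
  root = 703 != target 14
Candidate D: set leaf[0] = 77 -> leaves = [77, 63, 41, 90, 83, 18]
  L0: [77, 63, 41, 90, 83, 18]
  L1: h(77,63)=(77*31+63)%997=456 h(41,90)=(41*31+90)%997=364 h(83,18)=(83*31+18)%997=597 -> [456, 364, 597]
  L2: h(456,364)=(456*31+364)%997=542 h(597,597)=(597*31+597)%997=161 -> [542, 161]
  L3: h(542,161)=(542*31+161)%997=14 -> [14]
  root = 14 == target 14  ** MATCH **
Candidate D produces the target root.

Answer: D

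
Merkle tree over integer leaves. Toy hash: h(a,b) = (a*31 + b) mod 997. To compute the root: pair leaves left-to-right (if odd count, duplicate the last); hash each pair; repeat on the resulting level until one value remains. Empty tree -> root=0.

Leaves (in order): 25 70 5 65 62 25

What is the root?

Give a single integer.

L0: [25, 70, 5, 65, 62, 25]
L1: h(25,70)=(25*31+70)%997=845 h(5,65)=(5*31+65)%997=220 h(62,25)=(62*31+25)%997=950 -> [845, 220, 950]
L2: h(845,220)=(845*31+220)%997=493 h(950,950)=(950*31+950)%997=490 -> [493, 490]
L3: h(493,490)=(493*31+490)%997=818 -> [818]

Answer: 818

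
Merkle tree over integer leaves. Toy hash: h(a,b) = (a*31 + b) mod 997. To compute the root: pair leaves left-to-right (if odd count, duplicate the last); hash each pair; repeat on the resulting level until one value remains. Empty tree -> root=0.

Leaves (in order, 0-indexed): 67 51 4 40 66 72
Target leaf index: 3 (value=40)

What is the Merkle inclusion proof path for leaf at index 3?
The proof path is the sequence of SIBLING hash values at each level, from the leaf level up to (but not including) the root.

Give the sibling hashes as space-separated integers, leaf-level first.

L0 (leaves): [67, 51, 4, 40, 66, 72], target index=3
L1: h(67,51)=(67*31+51)%997=134 [pair 0] h(4,40)=(4*31+40)%997=164 [pair 1] h(66,72)=(66*31+72)%997=124 [pair 2] -> [134, 164, 124]
  Sibling for proof at L0: 4
L2: h(134,164)=(134*31+164)%997=330 [pair 0] h(124,124)=(124*31+124)%997=977 [pair 1] -> [330, 977]
  Sibling for proof at L1: 134
L3: h(330,977)=(330*31+977)%997=240 [pair 0] -> [240]
  Sibling for proof at L2: 977
Root: 240
Proof path (sibling hashes from leaf to root): [4, 134, 977]

Answer: 4 134 977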